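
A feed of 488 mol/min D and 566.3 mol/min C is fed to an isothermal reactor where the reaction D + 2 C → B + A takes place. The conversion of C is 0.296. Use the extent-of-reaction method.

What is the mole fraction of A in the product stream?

0.0864

C reacted = 0.296 × 566.3 = 167.6 mol/min; ν_C = −2, so ξ = 167.6/2 = 83.81 mol/min.
Outlet amounts (n = n₀ + ν ξ):
  D: 488 − 1(83.81) = 404.2
  C: 566.3 − 2(83.81) = 398.7
  B: 0 + 1(83.81) = 83.81
  A: 0 + 1(83.81) = 83.81
Total out = 970.5 mol/min; y_A = 83.81 / 970.5 = 0.08636.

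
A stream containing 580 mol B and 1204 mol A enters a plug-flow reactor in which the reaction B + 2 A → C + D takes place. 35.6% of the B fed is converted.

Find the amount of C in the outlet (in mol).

B reacted = 0.356 × 580 = 206.5 mol; ν_B = −1, so ξ = 206.5/1 = 206.5 mol.
Outlet amounts (n = n₀ + ν ξ):
  B: 580 − 1(206.5) = 373.5
  A: 1204 − 2(206.5) = 791
  C: 0 + 1(206.5) = 206.5
  D: 0 + 1(206.5) = 206.5

206 mol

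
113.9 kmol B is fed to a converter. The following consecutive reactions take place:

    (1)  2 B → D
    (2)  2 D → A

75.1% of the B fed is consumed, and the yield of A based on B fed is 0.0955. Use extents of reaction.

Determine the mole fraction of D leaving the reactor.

Conversion of B: B consumed = 2ξ₁ = 0.751 × 113.9 → ξ₁ = 42.77 kmol.
Yield of A: 1ξ₂ / 113.9 = 0.0955 → ξ₂ = 10.88 kmol.
Outlet amounts (n = n₀ + Σ ν·ξ):
  B: 113.9 − 2(42.77) = 28.36
  D: 0 + 1(42.77) − 2(10.88) = 21.01
  A: 0 + 1(10.88) = 10.88
Total out = 60.25 kmol; y_D = 21.01 / 60.25 = 0.3488.

0.349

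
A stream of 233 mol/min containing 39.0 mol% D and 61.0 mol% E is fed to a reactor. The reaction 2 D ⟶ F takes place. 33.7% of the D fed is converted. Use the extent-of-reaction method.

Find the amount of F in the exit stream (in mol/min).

15.3 mol/min

D reacted = 0.337 × 90.87 = 30.62 mol/min; ν_D = −2, so ξ = 30.62/2 = 15.31 mol/min.
Outlet amounts (n = n₀ + ν ξ):
  D: 90.87 − 2(15.31) = 60.25
  F: 0 + 1(15.31) = 15.31
  E: 142.1 (inert)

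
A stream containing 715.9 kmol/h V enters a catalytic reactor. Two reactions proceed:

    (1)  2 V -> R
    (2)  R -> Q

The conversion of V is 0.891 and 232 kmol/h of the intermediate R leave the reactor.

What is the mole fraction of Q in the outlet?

Conversion of V: V consumed = 2ξ₁ = 0.891 × 715.9 → ξ₁ = 318.9 kmol/h.
R balance: n_R = 0 + 1ξ₁ − 1ξ₂ = 232 → ξ₂ = (1·318.9 − 232)/1 = 86.93 kmol/h.
Outlet amounts (n = n₀ + Σ ν·ξ):
  V: 715.9 − 2(318.9) = 78.03
  R: 0 + 1(318.9) − 1(86.93) = 232
  Q: 0 + 1(86.93) = 86.93
Total out = 397 kmol/h; y_Q = 86.93 / 397 = 0.219.

0.219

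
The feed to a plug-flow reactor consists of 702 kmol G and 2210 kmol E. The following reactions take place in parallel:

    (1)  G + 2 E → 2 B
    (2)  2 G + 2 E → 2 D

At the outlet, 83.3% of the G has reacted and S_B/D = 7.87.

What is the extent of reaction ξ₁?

ξ₁ = 466 kmol

Conversion of G: G consumed = 0.833 × 702 = 584.8 kmol = 1ξ₁ + 2ξ₂.
Selectivity: 2ξ₁ / (2ξ₂) = 7.87 → ξ₁ = 7.87 ξ₂.
Substitute: (1·7.87 + 2) ξ₂ = 584.8 → ξ₂ = 59.25 kmol, ξ₁ = 466.3 kmol.
Outlet amounts (n = n₀ + Σ ν·ξ):
  G: 702 − 1(466.3) − 2(59.25) = 117.2
  E: 2210 − 2(466.3) − 2(59.25) = 1159
  B: 0 + 2(466.3) = 932.5
  D: 0 + 2(59.25) = 118.5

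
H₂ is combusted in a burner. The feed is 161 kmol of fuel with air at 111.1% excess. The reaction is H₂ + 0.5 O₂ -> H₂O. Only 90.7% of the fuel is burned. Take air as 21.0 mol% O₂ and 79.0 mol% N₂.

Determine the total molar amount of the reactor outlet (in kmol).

897 kmol

Stoichiometric O₂ = 0.5 × 161 = 80.5 kmol; O₂ fed = 80.5 × 2.111 = 169.9 kmol.
N₂ fed = 169.9 × 79/21 = 639.3 kmol.
Fuel reacted = 0.907 × 161 → ξ = 146 kmol.
Outlet (n = n₀ + ν ξ):
  H₂: 161 − 1(146) = 14.97
  O₂: 169.9 − 0.5(146) = 96.92
  N₂: 639.3 (inert)
  H₂O: 0 + 1(146) = 146
Total out = 14.97 + 96.92 + 639.3 + 146 = 897.2 kmol.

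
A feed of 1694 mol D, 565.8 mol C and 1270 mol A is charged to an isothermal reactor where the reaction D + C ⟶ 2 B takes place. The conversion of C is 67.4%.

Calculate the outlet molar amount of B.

C reacted = 0.674 × 565.8 = 381.3 mol; ν_C = −1, so ξ = 381.3/1 = 381.3 mol.
Outlet amounts (n = n₀ + ν ξ):
  D: 1694 − 1(381.3) = 1313
  C: 565.8 − 1(381.3) = 184.5
  B: 0 + 2(381.3) = 762.7
  A: 1270 (inert)

763 mol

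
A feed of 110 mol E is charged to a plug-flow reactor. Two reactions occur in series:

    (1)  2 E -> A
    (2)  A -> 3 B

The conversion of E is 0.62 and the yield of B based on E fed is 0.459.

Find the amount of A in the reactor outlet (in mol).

Conversion of E: E consumed = 2ξ₁ = 0.62 × 110 → ξ₁ = 34.1 mol.
Yield of B: 3ξ₂ / 110 = 0.459 → ξ₂ = 16.83 mol.
Outlet amounts (n = n₀ + Σ ν·ξ):
  E: 110 − 2(34.1) = 41.8
  A: 0 + 1(34.1) − 1(16.83) = 17.27
  B: 0 + 3(16.83) = 50.49

17.3 mol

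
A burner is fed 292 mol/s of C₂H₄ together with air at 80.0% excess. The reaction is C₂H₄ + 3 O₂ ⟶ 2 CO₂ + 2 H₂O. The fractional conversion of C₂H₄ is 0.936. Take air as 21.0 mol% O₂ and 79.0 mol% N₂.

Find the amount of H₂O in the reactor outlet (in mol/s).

547 mol/s

Stoichiometric O₂ = 3 × 292 = 876 mol/s; O₂ fed = 876 × 1.800 = 1577 mol/s.
N₂ fed = 1577 × 79/21 = 5932 mol/s.
Fuel reacted = 0.936 × 292 → ξ = 273.3 mol/s.
Outlet (n = n₀ + ν ξ):
  C₂H₄: 292 − 1(273.3) = 18.69
  O₂: 1577 − 3(273.3) = 756.9
  N₂: 5932 (inert)
  CO₂: 0 + 2(273.3) = 546.6
  H₂O: 0 + 2(273.3) = 546.6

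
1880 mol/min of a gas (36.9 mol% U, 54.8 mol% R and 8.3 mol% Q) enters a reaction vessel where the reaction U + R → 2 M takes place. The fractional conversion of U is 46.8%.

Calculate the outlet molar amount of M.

649 mol/min

U reacted = 0.468 × 693.7 = 324.7 mol/min; ν_U = −1, so ξ = 324.7/1 = 324.7 mol/min.
Outlet amounts (n = n₀ + ν ξ):
  U: 693.7 − 1(324.7) = 369.1
  R: 1030 − 1(324.7) = 705.6
  M: 0 + 2(324.7) = 649.3
  Q: 156 (inert)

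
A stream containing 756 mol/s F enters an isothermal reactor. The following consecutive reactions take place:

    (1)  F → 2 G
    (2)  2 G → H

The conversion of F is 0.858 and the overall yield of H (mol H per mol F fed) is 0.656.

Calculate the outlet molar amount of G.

305 mol/s

Conversion of F: F consumed = 1ξ₁ = 0.858 × 756 → ξ₁ = 648.6 mol/s.
Yield of H: 1ξ₂ / 756 = 0.656 → ξ₂ = 495.9 mol/s.
Outlet amounts (n = n₀ + Σ ν·ξ):
  F: 756 − 1(648.6) = 107.4
  G: 0 + 2(648.6) − 2(495.9) = 305.4
  H: 0 + 1(495.9) = 495.9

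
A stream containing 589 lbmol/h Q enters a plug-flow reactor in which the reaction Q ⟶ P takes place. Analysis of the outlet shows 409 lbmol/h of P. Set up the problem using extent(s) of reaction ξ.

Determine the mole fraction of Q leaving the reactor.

For P: n = n₀ + 1ξ → 409 = 0 + 1ξ, giving ξ = 409 lbmol/h.
Outlet amounts (n = n₀ + ν ξ):
  Q: 589 − 1(409) = 180
  P: 0 + 1(409) = 409
Total out = 589 lbmol/h; y_Q = 180 / 589 = 0.3056.

0.306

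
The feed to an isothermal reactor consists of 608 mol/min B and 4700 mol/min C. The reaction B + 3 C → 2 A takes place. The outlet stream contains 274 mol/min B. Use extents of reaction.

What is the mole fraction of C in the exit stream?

For B: n = n₀ − 1ξ → 274 = 608 − 1ξ, giving ξ = 334 mol/min.
Outlet amounts (n = n₀ + ν ξ):
  B: 608 − 1(334) = 274
  C: 4700 − 3(334) = 3698
  A: 0 + 2(334) = 668
Total out = 4640 mol/min; y_C = 3698 / 4640 = 0.797.

0.797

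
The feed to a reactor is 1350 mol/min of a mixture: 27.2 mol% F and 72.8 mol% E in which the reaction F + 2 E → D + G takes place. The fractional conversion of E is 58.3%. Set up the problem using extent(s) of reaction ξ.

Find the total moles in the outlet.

1060 mol/min

E reacted = 0.583 × 982.8 = 573 mol/min; ν_E = −2, so ξ = 573/2 = 286.5 mol/min.
Outlet amounts (n = n₀ + ν ξ):
  F: 367.2 − 1(286.5) = 80.71
  E: 982.8 − 2(286.5) = 409.8
  D: 0 + 1(286.5) = 286.5
  G: 0 + 1(286.5) = 286.5
Total out = 80.71 + 409.8 + 286.5 + 286.5 = 1064 mol/min.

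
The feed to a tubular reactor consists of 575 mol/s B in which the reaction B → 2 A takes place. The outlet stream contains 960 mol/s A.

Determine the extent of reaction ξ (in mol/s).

ξ = 480 mol/s

For A: n = n₀ + 2ξ → 960 = 0 + 2ξ, giving ξ = 480 mol/s.
Outlet amounts (n = n₀ + ν ξ):
  B: 575 − 1(480) = 95
  A: 0 + 2(480) = 960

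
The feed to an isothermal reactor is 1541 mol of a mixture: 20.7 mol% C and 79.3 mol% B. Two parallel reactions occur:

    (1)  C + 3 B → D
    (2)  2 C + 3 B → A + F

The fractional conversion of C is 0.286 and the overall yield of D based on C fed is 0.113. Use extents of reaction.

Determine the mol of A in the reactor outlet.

27.6 mol

Yield of D: 1ξ₁ / 319 = 0.113 → ξ₁ = 36.05 mol.
Conversion of C: 1ξ₁ + 2ξ₂ = 0.286 × 319 = 91.23 → ξ₂ = 27.59 mol.
Outlet amounts (n = n₀ + Σ ν·ξ):
  C: 319 − 1(36.05) − 2(27.59) = 227.8
  B: 1222 − 3(36.05) − 3(27.59) = 1031
  D: 0 + 1(36.05) = 36.05
  A: 0 + 1(27.59) = 27.59
  F: 0 + 1(27.59) = 27.59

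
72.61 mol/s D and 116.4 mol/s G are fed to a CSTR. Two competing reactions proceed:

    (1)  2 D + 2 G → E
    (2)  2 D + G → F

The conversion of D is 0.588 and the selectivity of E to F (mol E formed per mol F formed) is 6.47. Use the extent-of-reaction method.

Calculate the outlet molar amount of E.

Conversion of D: D consumed = 0.588 × 72.61 = 42.69 mol/s = 2ξ₁ + 2ξ₂.
Selectivity: 1ξ₁ / (1ξ₂) = 6.47 → ξ₁ = 6.47 ξ₂.
Substitute: (2·6.47 + 2) ξ₂ = 42.69 → ξ₂ = 2.858 mol/s, ξ₁ = 18.49 mol/s.
Outlet amounts (n = n₀ + Σ ν·ξ):
  D: 72.61 − 2(18.49) − 2(2.858) = 29.92
  G: 116.4 − 2(18.49) − 1(2.858) = 76.56
  E: 0 + 1(18.49) = 18.49
  F: 0 + 1(2.858) = 2.858

18.5 mol/s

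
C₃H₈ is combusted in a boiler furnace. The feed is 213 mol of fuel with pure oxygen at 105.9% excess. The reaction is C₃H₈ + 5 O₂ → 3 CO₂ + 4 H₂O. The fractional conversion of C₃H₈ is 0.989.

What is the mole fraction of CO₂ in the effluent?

0.242

Stoichiometric O₂ = 5 × 213 = 1065 mol; O₂ fed = 1065 × 2.059 = 2193 mol.
Fuel reacted = 0.989 × 213 → ξ = 210.7 mol.
Outlet (n = n₀ + ν ξ):
  C₃H₈: 213 − 1(210.7) = 2.343
  O₂: 2193 − 5(210.7) = 1140
  CO₂: 0 + 3(210.7) = 632
  H₂O: 0 + 4(210.7) = 842.6
Total out = 2616 mol; y_CO₂ = 632 / 2616 = 0.2415.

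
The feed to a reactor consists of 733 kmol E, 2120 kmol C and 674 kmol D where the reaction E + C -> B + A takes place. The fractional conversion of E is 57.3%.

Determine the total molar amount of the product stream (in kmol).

E reacted = 0.573 × 733 = 420 kmol; ν_E = −1, so ξ = 420/1 = 420 kmol.
Outlet amounts (n = n₀ + ν ξ):
  E: 733 − 1(420) = 313
  C: 2120 − 1(420) = 1700
  B: 0 + 1(420) = 420
  A: 0 + 1(420) = 420
  D: 674 (inert)
Total out = 313 + 1700 + 420 + 420 + 674 = 3527 kmol.

3530 kmol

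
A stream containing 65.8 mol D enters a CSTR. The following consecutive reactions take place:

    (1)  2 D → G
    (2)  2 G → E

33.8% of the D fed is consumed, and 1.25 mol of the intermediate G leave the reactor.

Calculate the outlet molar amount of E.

Conversion of D: D consumed = 2ξ₁ = 0.338 × 65.8 → ξ₁ = 11.12 mol.
G balance: n_G = 0 + 1ξ₁ − 2ξ₂ = 1.25 → ξ₂ = (1·11.12 − 1.25)/2 = 4.935 mol.
Outlet amounts (n = n₀ + Σ ν·ξ):
  D: 65.8 − 2(11.12) = 43.56
  G: 0 + 1(11.12) − 2(4.935) = 1.25
  E: 0 + 1(4.935) = 4.935

4.94 mol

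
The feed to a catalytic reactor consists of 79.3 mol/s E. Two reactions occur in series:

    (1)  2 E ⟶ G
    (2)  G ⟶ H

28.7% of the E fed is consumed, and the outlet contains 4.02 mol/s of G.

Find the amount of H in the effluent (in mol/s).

7.36 mol/s

Conversion of E: E consumed = 2ξ₁ = 0.287 × 79.3 → ξ₁ = 11.38 mol/s.
G balance: n_G = 0 + 1ξ₁ − 1ξ₂ = 4.02 → ξ₂ = (1·11.38 − 4.02)/1 = 7.36 mol/s.
Outlet amounts (n = n₀ + Σ ν·ξ):
  E: 79.3 − 2(11.38) = 56.54
  G: 0 + 1(11.38) − 1(7.36) = 4.02
  H: 0 + 1(7.36) = 7.36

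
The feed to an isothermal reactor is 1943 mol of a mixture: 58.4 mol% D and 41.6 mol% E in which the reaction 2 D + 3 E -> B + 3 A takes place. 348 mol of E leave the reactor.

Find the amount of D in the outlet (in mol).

828 mol

For E: n = n₀ − 3ξ → 348 = 808.3 − 3ξ, giving ξ = 153.4 mol.
Outlet amounts (n = n₀ + ν ξ):
  D: 1135 − 2(153.4) = 827.9
  E: 808.3 − 3(153.4) = 348
  B: 0 + 1(153.4) = 153.4
  A: 0 + 3(153.4) = 460.3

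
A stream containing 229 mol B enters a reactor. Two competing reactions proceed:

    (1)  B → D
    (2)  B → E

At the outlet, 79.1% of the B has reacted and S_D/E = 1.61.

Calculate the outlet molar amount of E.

Conversion of B: B consumed = 0.791 × 229 = 181.1 mol = 1ξ₁ + 1ξ₂.
Selectivity: 1ξ₁ / (1ξ₂) = 1.61 → ξ₁ = 1.61 ξ₂.
Substitute: (1·1.61 + 1) ξ₂ = 181.1 → ξ₂ = 69.4 mol, ξ₁ = 111.7 mol.
Outlet amounts (n = n₀ + Σ ν·ξ):
  B: 229 − 1(111.7) − 1(69.4) = 47.86
  D: 0 + 1(111.7) = 111.7
  E: 0 + 1(69.4) = 69.4

69.4 mol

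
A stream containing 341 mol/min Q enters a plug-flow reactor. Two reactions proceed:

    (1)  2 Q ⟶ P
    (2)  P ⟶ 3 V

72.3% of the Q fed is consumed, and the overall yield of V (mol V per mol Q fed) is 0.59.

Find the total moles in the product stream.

352 mol/min

Conversion of Q: Q consumed = 2ξ₁ = 0.723 × 341 → ξ₁ = 123.3 mol/min.
Yield of V: 3ξ₂ / 341 = 0.59 → ξ₂ = 67.06 mol/min.
Outlet amounts (n = n₀ + Σ ν·ξ):
  Q: 341 − 2(123.3) = 94.46
  P: 0 + 1(123.3) − 1(67.06) = 56.21
  V: 0 + 3(67.06) = 201.2
Total out = 94.46 + 56.21 + 201.2 = 351.9 mol/min.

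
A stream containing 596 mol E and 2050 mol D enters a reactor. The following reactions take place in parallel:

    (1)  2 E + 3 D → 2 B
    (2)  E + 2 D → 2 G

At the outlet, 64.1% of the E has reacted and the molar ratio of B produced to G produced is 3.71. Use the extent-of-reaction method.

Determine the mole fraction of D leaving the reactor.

0.694

Conversion of E: E consumed = 0.641 × 596 = 382 mol = 2ξ₁ + 1ξ₂.
Selectivity: 2ξ₁ / (2ξ₂) = 3.71 → ξ₁ = 3.71 ξ₂.
Substitute: (2·3.71 + 1) ξ₂ = 382 → ξ₂ = 45.37 mol, ξ₁ = 168.3 mol.
Outlet amounts (n = n₀ + Σ ν·ξ):
  E: 596 − 2(168.3) − 1(45.37) = 214
  D: 2050 − 3(168.3) − 2(45.37) = 1454
  B: 0 + 2(168.3) = 336.7
  G: 0 + 2(45.37) = 90.74
Total out = 2096 mol; y_D = 1454 / 2096 = 0.6939.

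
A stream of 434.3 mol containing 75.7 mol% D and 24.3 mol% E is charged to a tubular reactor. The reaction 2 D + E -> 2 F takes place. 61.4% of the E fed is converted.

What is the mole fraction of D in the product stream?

0.539

E reacted = 0.614 × 105.5 = 64.8 mol; ν_E = −1, so ξ = 64.8/1 = 64.8 mol.
Outlet amounts (n = n₀ + ν ξ):
  D: 328.8 − 2(64.8) = 199.2
  E: 105.5 − 1(64.8) = 40.74
  F: 0 + 2(64.8) = 129.6
Total out = 369.5 mol; y_D = 199.2 / 369.5 = 0.539.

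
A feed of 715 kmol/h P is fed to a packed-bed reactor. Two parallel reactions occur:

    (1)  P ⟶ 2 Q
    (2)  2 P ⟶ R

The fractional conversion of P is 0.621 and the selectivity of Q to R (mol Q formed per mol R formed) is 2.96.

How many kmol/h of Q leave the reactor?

378 kmol/h

Conversion of P: P consumed = 0.621 × 715 = 444 kmol/h = 1ξ₁ + 2ξ₂.
Selectivity: 2ξ₁ / (1ξ₂) = 2.96 → ξ₁ = 1.48 ξ₂.
Substitute: (1·1.48 + 2) ξ₂ = 444 → ξ₂ = 127.6 kmol/h, ξ₁ = 188.8 kmol/h.
Outlet amounts (n = n₀ + Σ ν·ξ):
  P: 715 − 1(188.8) − 2(127.6) = 271
  Q: 0 + 2(188.8) = 377.7
  R: 0 + 1(127.6) = 127.6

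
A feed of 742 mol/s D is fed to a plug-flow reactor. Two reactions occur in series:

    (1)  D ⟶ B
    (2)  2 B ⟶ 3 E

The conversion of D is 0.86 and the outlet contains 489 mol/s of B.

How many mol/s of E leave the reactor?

Conversion of D: D consumed = 1ξ₁ = 0.86 × 742 → ξ₁ = 638.1 mol/s.
B balance: n_B = 0 + 1ξ₁ − 2ξ₂ = 489 → ξ₂ = (1·638.1 − 489)/2 = 74.56 mol/s.
Outlet amounts (n = n₀ + Σ ν·ξ):
  D: 742 − 1(638.1) = 103.9
  B: 0 + 1(638.1) − 2(74.56) = 489
  E: 0 + 3(74.56) = 223.7

224 mol/s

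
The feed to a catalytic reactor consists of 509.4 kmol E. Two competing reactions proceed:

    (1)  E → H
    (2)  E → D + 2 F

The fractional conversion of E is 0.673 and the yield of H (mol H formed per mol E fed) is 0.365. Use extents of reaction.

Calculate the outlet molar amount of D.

Yield of H: 1ξ₁ / 509.4 = 0.365 → ξ₁ = 185.9 kmol.
Conversion of E: 1ξ₁ + 1ξ₂ = 0.673 × 509.4 = 342.8 → ξ₂ = 156.9 kmol.
Outlet amounts (n = n₀ + Σ ν·ξ):
  E: 509.4 − 1(185.9) − 1(156.9) = 166.6
  H: 0 + 1(185.9) = 185.9
  D: 0 + 1(156.9) = 156.9
  F: 0 + 2(156.9) = 313.8

157 kmol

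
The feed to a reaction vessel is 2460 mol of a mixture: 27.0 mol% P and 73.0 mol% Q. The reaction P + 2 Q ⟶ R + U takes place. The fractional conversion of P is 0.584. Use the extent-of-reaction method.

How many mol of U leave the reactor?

388 mol

P reacted = 0.584 × 664.2 = 387.9 mol; ν_P = −1, so ξ = 387.9/1 = 387.9 mol.
Outlet amounts (n = n₀ + ν ξ):
  P: 664.2 − 1(387.9) = 276.3
  Q: 1796 − 2(387.9) = 1020
  R: 0 + 1(387.9) = 387.9
  U: 0 + 1(387.9) = 387.9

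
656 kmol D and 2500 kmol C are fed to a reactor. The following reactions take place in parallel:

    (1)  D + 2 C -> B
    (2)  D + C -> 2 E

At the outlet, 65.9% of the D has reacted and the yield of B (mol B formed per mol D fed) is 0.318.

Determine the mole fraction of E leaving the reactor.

Yield of B: 1ξ₁ / 656 = 0.318 → ξ₁ = 208.6 kmol.
Conversion of D: 1ξ₁ + 1ξ₂ = 0.659 × 656 = 432.3 → ξ₂ = 223.7 kmol.
Outlet amounts (n = n₀ + Σ ν·ξ):
  D: 656 − 1(208.6) − 1(223.7) = 223.7
  C: 2500 − 2(208.6) − 1(223.7) = 1859
  B: 0 + 1(208.6) = 208.6
  E: 0 + 2(223.7) = 447.4
Total out = 2739 kmol; y_E = 447.4 / 2739 = 0.1634.

0.163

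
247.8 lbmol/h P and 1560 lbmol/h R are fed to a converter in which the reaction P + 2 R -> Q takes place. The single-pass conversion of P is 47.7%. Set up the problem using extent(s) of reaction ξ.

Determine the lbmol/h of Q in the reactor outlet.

P reacted = 0.477 × 247.8 = 118.2 lbmol/h; ν_P = −1, so ξ = 118.2/1 = 118.2 lbmol/h.
Outlet amounts (n = n₀ + ν ξ):
  P: 247.8 − 1(118.2) = 129.6
  R: 1560 − 2(118.2) = 1324
  Q: 0 + 1(118.2) = 118.2

118 lbmol/h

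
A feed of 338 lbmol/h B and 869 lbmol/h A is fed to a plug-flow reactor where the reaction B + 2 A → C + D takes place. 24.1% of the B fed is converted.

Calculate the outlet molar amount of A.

B reacted = 0.241 × 338 = 81.46 lbmol/h; ν_B = −1, so ξ = 81.46/1 = 81.46 lbmol/h.
Outlet amounts (n = n₀ + ν ξ):
  B: 338 − 1(81.46) = 256.5
  A: 869 − 2(81.46) = 706.1
  C: 0 + 1(81.46) = 81.46
  D: 0 + 1(81.46) = 81.46

706 lbmol/h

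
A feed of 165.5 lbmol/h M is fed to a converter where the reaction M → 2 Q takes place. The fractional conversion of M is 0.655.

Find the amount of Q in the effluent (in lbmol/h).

M reacted = 0.655 × 165.5 = 108.4 lbmol/h; ν_M = −1, so ξ = 108.4/1 = 108.4 lbmol/h.
Outlet amounts (n = n₀ + ν ξ):
  M: 165.5 − 1(108.4) = 57.1
  Q: 0 + 2(108.4) = 216.8

217 lbmol/h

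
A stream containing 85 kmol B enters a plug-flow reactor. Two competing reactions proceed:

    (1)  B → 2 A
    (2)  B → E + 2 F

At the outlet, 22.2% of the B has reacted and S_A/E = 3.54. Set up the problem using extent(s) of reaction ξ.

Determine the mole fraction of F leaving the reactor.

0.123

Conversion of B: B consumed = 0.222 × 85 = 18.87 kmol = 1ξ₁ + 1ξ₂.
Selectivity: 2ξ₁ / (1ξ₂) = 3.54 → ξ₁ = 1.77 ξ₂.
Substitute: (1·1.77 + 1) ξ₂ = 18.87 → ξ₂ = 6.812 kmol, ξ₁ = 12.06 kmol.
Outlet amounts (n = n₀ + Σ ν·ξ):
  B: 85 − 1(12.06) − 1(6.812) = 66.13
  A: 0 + 2(12.06) = 24.12
  E: 0 + 1(6.812) = 6.812
  F: 0 + 2(6.812) = 13.62
Total out = 110.7 kmol; y_F = 13.62 / 110.7 = 0.1231.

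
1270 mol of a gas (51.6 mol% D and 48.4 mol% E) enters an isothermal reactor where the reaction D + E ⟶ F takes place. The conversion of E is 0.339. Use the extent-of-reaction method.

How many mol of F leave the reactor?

E reacted = 0.339 × 614.7 = 208.4 mol; ν_E = −1, so ξ = 208.4/1 = 208.4 mol.
Outlet amounts (n = n₀ + ν ξ):
  D: 655.3 − 1(208.4) = 446.9
  E: 614.7 − 1(208.4) = 406.3
  F: 0 + 1(208.4) = 208.4

208 mol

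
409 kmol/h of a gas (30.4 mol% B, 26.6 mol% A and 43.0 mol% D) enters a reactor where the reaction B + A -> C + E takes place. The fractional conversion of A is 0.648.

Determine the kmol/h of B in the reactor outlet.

53.8 kmol/h

A reacted = 0.648 × 108.8 = 70.5 kmol/h; ν_A = −1, so ξ = 70.5/1 = 70.5 kmol/h.
Outlet amounts (n = n₀ + ν ξ):
  B: 124.3 − 1(70.5) = 53.84
  A: 108.8 − 1(70.5) = 38.3
  C: 0 + 1(70.5) = 70.5
  E: 0 + 1(70.5) = 70.5
  D: 175.9 (inert)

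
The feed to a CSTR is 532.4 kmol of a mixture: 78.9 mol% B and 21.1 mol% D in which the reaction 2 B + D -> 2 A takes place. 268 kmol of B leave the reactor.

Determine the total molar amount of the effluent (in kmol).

456 kmol

For B: n = n₀ − 2ξ → 268 = 420.1 − 2ξ, giving ξ = 76.03 kmol.
Outlet amounts (n = n₀ + ν ξ):
  B: 420.1 − 2(76.03) = 268
  D: 112.3 − 1(76.03) = 36.3
  A: 0 + 2(76.03) = 152.1
Total out = 268 + 36.3 + 152.1 = 456.4 kmol.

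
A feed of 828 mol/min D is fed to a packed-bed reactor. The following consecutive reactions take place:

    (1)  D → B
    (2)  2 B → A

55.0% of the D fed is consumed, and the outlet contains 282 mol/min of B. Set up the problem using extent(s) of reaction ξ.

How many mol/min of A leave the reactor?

86.7 mol/min

Conversion of D: D consumed = 1ξ₁ = 0.55 × 828 → ξ₁ = 455.4 mol/min.
B balance: n_B = 0 + 1ξ₁ − 2ξ₂ = 282 → ξ₂ = (1·455.4 − 282)/2 = 86.7 mol/min.
Outlet amounts (n = n₀ + Σ ν·ξ):
  D: 828 − 1(455.4) = 372.6
  B: 0 + 1(455.4) − 2(86.7) = 282
  A: 0 + 1(86.7) = 86.7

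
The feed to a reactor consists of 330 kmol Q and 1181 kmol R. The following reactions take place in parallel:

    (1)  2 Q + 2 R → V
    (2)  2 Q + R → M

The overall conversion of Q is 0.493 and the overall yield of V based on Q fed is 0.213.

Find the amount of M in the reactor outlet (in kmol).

11.1 kmol

Yield of V: 1ξ₁ / 330 = 0.213 → ξ₁ = 70.29 kmol.
Conversion of Q: 2ξ₁ + 2ξ₂ = 0.493 × 330 = 162.7 → ξ₂ = 11.06 kmol.
Outlet amounts (n = n₀ + Σ ν·ξ):
  Q: 330 − 2(70.29) − 2(11.06) = 167.3
  R: 1181 − 2(70.29) − 1(11.06) = 1029
  V: 0 + 1(70.29) = 70.29
  M: 0 + 1(11.06) = 11.06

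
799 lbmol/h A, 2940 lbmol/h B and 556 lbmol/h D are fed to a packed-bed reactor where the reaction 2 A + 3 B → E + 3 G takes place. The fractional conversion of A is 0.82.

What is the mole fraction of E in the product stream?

0.0826

A reacted = 0.82 × 799 = 655.2 lbmol/h; ν_A = −2, so ξ = 655.2/2 = 327.6 lbmol/h.
Outlet amounts (n = n₀ + ν ξ):
  A: 799 − 2(327.6) = 143.8
  B: 2940 − 3(327.6) = 1957
  E: 0 + 1(327.6) = 327.6
  G: 0 + 3(327.6) = 982.8
  D: 556 (inert)
Total out = 3967 lbmol/h; y_E = 327.6 / 3967 = 0.08257.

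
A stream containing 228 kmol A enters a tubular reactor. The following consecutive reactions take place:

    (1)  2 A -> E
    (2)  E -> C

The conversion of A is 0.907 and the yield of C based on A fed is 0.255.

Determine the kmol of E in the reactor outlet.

45.3 kmol

Conversion of A: A consumed = 2ξ₁ = 0.907 × 228 → ξ₁ = 103.4 kmol.
Yield of C: 1ξ₂ / 228 = 0.255 → ξ₂ = 58.14 kmol.
Outlet amounts (n = n₀ + Σ ν·ξ):
  A: 228 − 2(103.4) = 21.2
  E: 0 + 1(103.4) − 1(58.14) = 45.26
  C: 0 + 1(58.14) = 58.14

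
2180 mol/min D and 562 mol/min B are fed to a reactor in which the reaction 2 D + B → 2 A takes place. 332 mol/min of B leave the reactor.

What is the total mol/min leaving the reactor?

For B: n = n₀ − 1ξ → 332 = 562 − 1ξ, giving ξ = 230 mol/min.
Outlet amounts (n = n₀ + ν ξ):
  D: 2180 − 2(230) = 1720
  B: 562 − 1(230) = 332
  A: 0 + 2(230) = 460
Total out = 1720 + 332 + 460 = 2512 mol/min.

2510 mol/min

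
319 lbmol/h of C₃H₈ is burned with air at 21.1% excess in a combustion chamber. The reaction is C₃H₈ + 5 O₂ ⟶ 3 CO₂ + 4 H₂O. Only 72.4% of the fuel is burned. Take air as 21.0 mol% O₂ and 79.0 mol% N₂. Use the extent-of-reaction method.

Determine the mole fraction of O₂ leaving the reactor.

Stoichiometric O₂ = 5 × 319 = 1595 lbmol/h; O₂ fed = 1595 × 1.211 = 1932 lbmol/h.
N₂ fed = 1932 × 79/21 = 7266 lbmol/h.
Fuel reacted = 0.724 × 319 → ξ = 231 lbmol/h.
Outlet (n = n₀ + ν ξ):
  C₃H₈: 319 − 1(231) = 88.04
  O₂: 1932 − 5(231) = 776.8
  N₂: 7266 (inert)
  CO₂: 0 + 3(231) = 692.9
  H₂O: 0 + 4(231) = 923.8
Total out = 9748 lbmol/h; y_O₂ = 776.8 / 9748 = 0.07969.

0.0797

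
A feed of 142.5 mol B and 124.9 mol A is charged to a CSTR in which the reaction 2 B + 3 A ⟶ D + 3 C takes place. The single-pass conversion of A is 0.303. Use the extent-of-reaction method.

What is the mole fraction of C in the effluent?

0.149

A reacted = 0.303 × 124.9 = 37.84 mol; ν_A = −3, so ξ = 37.84/3 = 12.61 mol.
Outlet amounts (n = n₀ + ν ξ):
  B: 142.5 − 2(12.61) = 117.3
  A: 124.9 − 3(12.61) = 87.06
  D: 0 + 1(12.61) = 12.61
  C: 0 + 3(12.61) = 37.84
Total out = 254.8 mol; y_C = 37.84 / 254.8 = 0.1485.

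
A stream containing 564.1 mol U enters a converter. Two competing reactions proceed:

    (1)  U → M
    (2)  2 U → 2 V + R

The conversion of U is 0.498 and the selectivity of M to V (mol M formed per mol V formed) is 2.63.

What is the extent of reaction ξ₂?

Conversion of U: U consumed = 0.498 × 564.1 = 280.9 mol = 1ξ₁ + 2ξ₂.
Selectivity: 1ξ₁ / (2ξ₂) = 2.63 → ξ₁ = 5.26 ξ₂.
Substitute: (1·5.26 + 2) ξ₂ = 280.9 → ξ₂ = 38.69 mol, ξ₁ = 203.5 mol.
Outlet amounts (n = n₀ + Σ ν·ξ):
  U: 564.1 − 1(203.5) − 2(38.69) = 283.2
  M: 0 + 1(203.5) = 203.5
  V: 0 + 2(38.69) = 77.39
  R: 0 + 1(38.69) = 38.69

ξ₂ = 38.7 mol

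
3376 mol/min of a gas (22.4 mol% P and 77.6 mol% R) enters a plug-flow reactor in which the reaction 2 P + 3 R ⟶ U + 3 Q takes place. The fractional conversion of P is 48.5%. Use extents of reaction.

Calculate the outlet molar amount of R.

2070 mol/min

P reacted = 0.485 × 756.2 = 366.8 mol/min; ν_P = −2, so ξ = 366.8/2 = 183.4 mol/min.
Outlet amounts (n = n₀ + ν ξ):
  P: 756.2 − 2(183.4) = 389.5
  R: 2620 − 3(183.4) = 2070
  U: 0 + 1(183.4) = 183.4
  Q: 0 + 3(183.4) = 550.2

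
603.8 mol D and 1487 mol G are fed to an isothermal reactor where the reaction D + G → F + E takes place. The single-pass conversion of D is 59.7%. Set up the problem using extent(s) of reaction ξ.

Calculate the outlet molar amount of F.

360 mol

D reacted = 0.597 × 603.8 = 360.5 mol; ν_D = −1, so ξ = 360.5/1 = 360.5 mol.
Outlet amounts (n = n₀ + ν ξ):
  D: 603.8 − 1(360.5) = 243.3
  G: 1487 − 1(360.5) = 1127
  F: 0 + 1(360.5) = 360.5
  E: 0 + 1(360.5) = 360.5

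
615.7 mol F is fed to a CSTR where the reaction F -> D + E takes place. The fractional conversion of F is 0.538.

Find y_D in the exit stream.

F reacted = 0.538 × 615.7 = 331.2 mol; ν_F = −1, so ξ = 331.2/1 = 331.2 mol.
Outlet amounts (n = n₀ + ν ξ):
  F: 615.7 − 1(331.2) = 284.5
  D: 0 + 1(331.2) = 331.2
  E: 0 + 1(331.2) = 331.2
Total out = 946.9 mol; y_D = 331.2 / 946.9 = 0.3498.

0.35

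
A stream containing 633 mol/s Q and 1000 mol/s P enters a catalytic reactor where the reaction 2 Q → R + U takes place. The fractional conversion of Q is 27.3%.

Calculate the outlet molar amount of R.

Q reacted = 0.273 × 633 = 172.8 mol/s; ν_Q = −2, so ξ = 172.8/2 = 86.4 mol/s.
Outlet amounts (n = n₀ + ν ξ):
  Q: 633 − 2(86.4) = 460.2
  R: 0 + 1(86.4) = 86.4
  U: 0 + 1(86.4) = 86.4
  P: 1000 (inert)

86.4 mol/s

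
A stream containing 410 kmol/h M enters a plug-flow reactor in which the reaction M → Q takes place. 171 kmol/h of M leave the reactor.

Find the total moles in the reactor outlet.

410 kmol/h

For M: n = n₀ − 1ξ → 171 = 410 − 1ξ, giving ξ = 239 kmol/h.
Outlet amounts (n = n₀ + ν ξ):
  M: 410 − 1(239) = 171
  Q: 0 + 1(239) = 239
Total out = 171 + 239 = 410 kmol/h.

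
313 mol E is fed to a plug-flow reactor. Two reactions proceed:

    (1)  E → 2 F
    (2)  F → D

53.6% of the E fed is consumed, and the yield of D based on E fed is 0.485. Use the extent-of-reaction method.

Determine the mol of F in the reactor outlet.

184 mol

Conversion of E: E consumed = 1ξ₁ = 0.536 × 313 → ξ₁ = 167.8 mol.
Yield of D: 1ξ₂ / 313 = 0.485 → ξ₂ = 151.8 mol.
Outlet amounts (n = n₀ + Σ ν·ξ):
  E: 313 − 1(167.8) = 145.2
  F: 0 + 2(167.8) − 1(151.8) = 183.7
  D: 0 + 1(151.8) = 151.8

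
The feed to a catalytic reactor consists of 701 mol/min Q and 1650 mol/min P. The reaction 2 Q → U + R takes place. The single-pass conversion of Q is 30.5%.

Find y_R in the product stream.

0.0455

Q reacted = 0.305 × 701 = 213.8 mol/min; ν_Q = −2, so ξ = 213.8/2 = 106.9 mol/min.
Outlet amounts (n = n₀ + ν ξ):
  Q: 701 − 2(106.9) = 487.2
  U: 0 + 1(106.9) = 106.9
  R: 0 + 1(106.9) = 106.9
  P: 1650 (inert)
Total out = 2351 mol/min; y_R = 106.9 / 2351 = 0.04547.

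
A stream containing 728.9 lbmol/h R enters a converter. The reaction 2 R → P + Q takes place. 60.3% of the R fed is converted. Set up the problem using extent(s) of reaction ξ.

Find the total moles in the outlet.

R reacted = 0.603 × 728.9 = 439.5 lbmol/h; ν_R = −2, so ξ = 439.5/2 = 219.8 lbmol/h.
Outlet amounts (n = n₀ + ν ξ):
  R: 728.9 − 2(219.8) = 289.4
  P: 0 + 1(219.8) = 219.8
  Q: 0 + 1(219.8) = 219.8
Total out = 289.4 + 219.8 + 219.8 = 728.9 lbmol/h.

729 lbmol/h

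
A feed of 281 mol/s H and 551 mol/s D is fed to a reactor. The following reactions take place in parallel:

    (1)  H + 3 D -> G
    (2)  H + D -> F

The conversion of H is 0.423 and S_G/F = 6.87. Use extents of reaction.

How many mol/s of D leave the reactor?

225 mol/s

Conversion of H: H consumed = 0.423 × 281 = 118.9 mol/s = 1ξ₁ + 1ξ₂.
Selectivity: 1ξ₁ / (1ξ₂) = 6.87 → ξ₁ = 6.87 ξ₂.
Substitute: (1·6.87 + 1) ξ₂ = 118.9 → ξ₂ = 15.1 mol/s, ξ₁ = 103.8 mol/s.
Outlet amounts (n = n₀ + Σ ν·ξ):
  H: 281 − 1(103.8) − 1(15.1) = 162.1
  D: 551 − 3(103.8) − 1(15.1) = 224.6
  G: 0 + 1(103.8) = 103.8
  F: 0 + 1(15.1) = 15.1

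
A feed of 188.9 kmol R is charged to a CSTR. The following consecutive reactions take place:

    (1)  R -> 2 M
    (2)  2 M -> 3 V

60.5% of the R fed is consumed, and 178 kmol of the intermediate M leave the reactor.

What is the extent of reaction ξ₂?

ξ₂ = 25.3 kmol

Conversion of R: R consumed = 1ξ₁ = 0.605 × 188.9 → ξ₁ = 114.3 kmol.
M balance: n_M = 0 + 2ξ₁ − 2ξ₂ = 178 → ξ₂ = (2·114.3 − 178)/2 = 25.28 kmol.
Outlet amounts (n = n₀ + Σ ν·ξ):
  R: 188.9 − 1(114.3) = 74.62
  M: 0 + 2(114.3) − 2(25.28) = 178
  V: 0 + 3(25.28) = 75.85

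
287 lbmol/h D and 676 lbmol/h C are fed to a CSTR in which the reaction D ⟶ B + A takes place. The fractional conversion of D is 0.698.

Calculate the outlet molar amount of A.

D reacted = 0.698 × 287 = 200.3 lbmol/h; ν_D = −1, so ξ = 200.3/1 = 200.3 lbmol/h.
Outlet amounts (n = n₀ + ν ξ):
  D: 287 − 1(200.3) = 86.67
  B: 0 + 1(200.3) = 200.3
  A: 0 + 1(200.3) = 200.3
  C: 676 (inert)

200 lbmol/h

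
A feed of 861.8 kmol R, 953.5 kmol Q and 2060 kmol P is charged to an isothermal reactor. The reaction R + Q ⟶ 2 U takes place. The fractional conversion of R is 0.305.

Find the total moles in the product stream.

3880 kmol

R reacted = 0.305 × 861.8 = 262.8 kmol; ν_R = −1, so ξ = 262.8/1 = 262.8 kmol.
Outlet amounts (n = n₀ + ν ξ):
  R: 861.8 − 1(262.8) = 599
  Q: 953.5 − 1(262.8) = 690.7
  U: 0 + 2(262.8) = 525.7
  P: 2060 (inert)
Total out = 599 + 690.7 + 525.7 + 2060 = 3875 kmol.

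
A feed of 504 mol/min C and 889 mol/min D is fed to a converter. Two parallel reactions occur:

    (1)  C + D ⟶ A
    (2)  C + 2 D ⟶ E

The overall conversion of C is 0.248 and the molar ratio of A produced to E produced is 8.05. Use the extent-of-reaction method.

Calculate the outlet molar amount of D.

750 mol/min

Conversion of C: C consumed = 0.248 × 504 = 125 mol/min = 1ξ₁ + 1ξ₂.
Selectivity: 1ξ₁ / (1ξ₂) = 8.05 → ξ₁ = 8.05 ξ₂.
Substitute: (1·8.05 + 1) ξ₂ = 125 → ξ₂ = 13.81 mol/min, ξ₁ = 111.2 mol/min.
Outlet amounts (n = n₀ + Σ ν·ξ):
  C: 504 − 1(111.2) − 1(13.81) = 379
  D: 889 − 1(111.2) − 2(13.81) = 750.2
  A: 0 + 1(111.2) = 111.2
  E: 0 + 1(13.81) = 13.81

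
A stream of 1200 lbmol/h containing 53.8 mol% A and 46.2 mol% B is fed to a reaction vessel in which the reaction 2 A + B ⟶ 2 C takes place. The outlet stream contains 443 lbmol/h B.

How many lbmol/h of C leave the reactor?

For B: n = n₀ − 1ξ → 443 = 554.4 − 1ξ, giving ξ = 111.4 lbmol/h.
Outlet amounts (n = n₀ + ν ξ):
  A: 645.6 − 2(111.4) = 422.8
  B: 554.4 − 1(111.4) = 443
  C: 0 + 2(111.4) = 222.8

223 lbmol/h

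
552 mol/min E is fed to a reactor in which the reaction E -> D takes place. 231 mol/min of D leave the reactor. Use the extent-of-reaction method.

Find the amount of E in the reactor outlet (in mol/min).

For D: n = n₀ + 1ξ → 231 = 0 + 1ξ, giving ξ = 231 mol/min.
Outlet amounts (n = n₀ + ν ξ):
  E: 552 − 1(231) = 321
  D: 0 + 1(231) = 231

321 mol/min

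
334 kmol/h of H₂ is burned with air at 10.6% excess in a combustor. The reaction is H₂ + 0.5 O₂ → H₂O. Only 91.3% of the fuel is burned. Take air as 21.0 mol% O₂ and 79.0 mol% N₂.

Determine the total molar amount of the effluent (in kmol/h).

1060 kmol/h

Stoichiometric O₂ = 0.5 × 334 = 167 kmol/h; O₂ fed = 167 × 1.106 = 184.7 kmol/h.
N₂ fed = 184.7 × 79/21 = 694.8 kmol/h.
Fuel reacted = 0.913 × 334 → ξ = 304.9 kmol/h.
Outlet (n = n₀ + ν ξ):
  H₂: 334 − 1(304.9) = 29.06
  O₂: 184.7 − 0.5(304.9) = 32.23
  N₂: 694.8 (inert)
  H₂O: 0 + 1(304.9) = 304.9
Total out = 29.06 + 32.23 + 694.8 + 304.9 = 1061 kmol/h.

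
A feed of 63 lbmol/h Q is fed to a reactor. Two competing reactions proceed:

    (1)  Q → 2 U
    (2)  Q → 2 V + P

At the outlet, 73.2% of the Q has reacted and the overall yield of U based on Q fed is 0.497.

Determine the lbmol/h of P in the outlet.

30.5 lbmol/h

Yield of U: 2ξ₁ / 63 = 0.497 → ξ₁ = 15.66 lbmol/h.
Conversion of Q: 1ξ₁ + 1ξ₂ = 0.732 × 63 = 46.12 → ξ₂ = 30.46 lbmol/h.
Outlet amounts (n = n₀ + Σ ν·ξ):
  Q: 63 − 1(15.66) − 1(30.46) = 16.88
  U: 0 + 2(15.66) = 31.31
  V: 0 + 2(30.46) = 60.92
  P: 0 + 1(30.46) = 30.46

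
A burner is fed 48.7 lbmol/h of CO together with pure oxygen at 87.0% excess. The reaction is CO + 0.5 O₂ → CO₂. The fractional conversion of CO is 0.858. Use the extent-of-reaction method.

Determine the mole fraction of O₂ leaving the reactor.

0.336

Stoichiometric O₂ = 0.5 × 48.7 = 24.35 lbmol/h; O₂ fed = 24.35 × 1.870 = 45.53 lbmol/h.
Fuel reacted = 0.858 × 48.7 → ξ = 41.78 lbmol/h.
Outlet (n = n₀ + ν ξ):
  CO: 48.7 − 1(41.78) = 6.915
  O₂: 45.53 − 0.5(41.78) = 24.64
  CO₂: 0 + 1(41.78) = 41.78
Total out = 73.34 lbmol/h; y_O₂ = 24.64 / 73.34 = 0.336.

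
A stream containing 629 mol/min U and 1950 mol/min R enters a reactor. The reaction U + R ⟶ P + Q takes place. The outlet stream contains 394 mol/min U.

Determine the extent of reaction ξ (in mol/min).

ξ = 235 mol/min

For U: n = n₀ − 1ξ → 394 = 629 − 1ξ, giving ξ = 235 mol/min.
Outlet amounts (n = n₀ + ν ξ):
  U: 629 − 1(235) = 394
  R: 1950 − 1(235) = 1715
  P: 0 + 1(235) = 235
  Q: 0 + 1(235) = 235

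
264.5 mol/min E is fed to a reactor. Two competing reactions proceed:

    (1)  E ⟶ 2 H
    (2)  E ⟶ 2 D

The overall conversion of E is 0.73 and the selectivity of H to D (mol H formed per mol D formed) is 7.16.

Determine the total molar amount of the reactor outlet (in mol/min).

458 mol/min

Conversion of E: E consumed = 0.73 × 264.5 = 193.1 mol/min = 1ξ₁ + 1ξ₂.
Selectivity: 2ξ₁ / (2ξ₂) = 7.16 → ξ₁ = 7.16 ξ₂.
Substitute: (1·7.16 + 1) ξ₂ = 193.1 → ξ₂ = 23.66 mol/min, ξ₁ = 169.4 mol/min.
Outlet amounts (n = n₀ + Σ ν·ξ):
  E: 264.5 − 1(169.4) − 1(23.66) = 71.41
  H: 0 + 2(169.4) = 338.8
  D: 0 + 2(23.66) = 47.32
Total out = 71.41 + 338.8 + 47.32 = 457.6 mol/min.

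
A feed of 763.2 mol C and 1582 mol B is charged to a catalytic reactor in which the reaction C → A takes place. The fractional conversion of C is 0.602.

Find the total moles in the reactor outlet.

C reacted = 0.602 × 763.2 = 459.4 mol; ν_C = −1, so ξ = 459.4/1 = 459.4 mol.
Outlet amounts (n = n₀ + ν ξ):
  C: 763.2 − 1(459.4) = 303.8
  A: 0 + 1(459.4) = 459.4
  B: 1582 (inert)
Total out = 303.8 + 459.4 + 1582 = 2345 mol.

2350 mol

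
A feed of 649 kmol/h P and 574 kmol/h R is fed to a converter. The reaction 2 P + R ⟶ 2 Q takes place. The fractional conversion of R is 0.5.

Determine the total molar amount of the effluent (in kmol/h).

R reacted = 0.5 × 574 = 287 kmol/h; ν_R = −1, so ξ = 287/1 = 287 kmol/h.
Outlet amounts (n = n₀ + ν ξ):
  P: 649 − 2(287) = 75
  R: 574 − 1(287) = 287
  Q: 0 + 2(287) = 574
Total out = 75 + 287 + 574 = 936 kmol/h.

936 kmol/h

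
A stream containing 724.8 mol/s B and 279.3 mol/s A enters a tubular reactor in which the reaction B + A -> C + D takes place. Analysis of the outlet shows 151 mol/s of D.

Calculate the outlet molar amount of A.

For D: n = n₀ + 1ξ → 151 = 0 + 1ξ, giving ξ = 151 mol/s.
Outlet amounts (n = n₀ + ν ξ):
  B: 724.8 − 1(151) = 573.8
  A: 279.3 − 1(151) = 128.3
  C: 0 + 1(151) = 151
  D: 0 + 1(151) = 151

128 mol/s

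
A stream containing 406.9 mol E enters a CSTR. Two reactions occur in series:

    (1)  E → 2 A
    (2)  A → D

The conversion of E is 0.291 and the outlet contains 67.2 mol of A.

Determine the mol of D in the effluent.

170 mol

Conversion of E: E consumed = 1ξ₁ = 0.291 × 406.9 → ξ₁ = 118.4 mol.
A balance: n_A = 0 + 2ξ₁ − 1ξ₂ = 67.2 → ξ₂ = (2·118.4 − 67.2)/1 = 169.6 mol.
Outlet amounts (n = n₀ + Σ ν·ξ):
  E: 406.9 − 1(118.4) = 288.5
  A: 0 + 2(118.4) − 1(169.6) = 67.2
  D: 0 + 1(169.6) = 169.6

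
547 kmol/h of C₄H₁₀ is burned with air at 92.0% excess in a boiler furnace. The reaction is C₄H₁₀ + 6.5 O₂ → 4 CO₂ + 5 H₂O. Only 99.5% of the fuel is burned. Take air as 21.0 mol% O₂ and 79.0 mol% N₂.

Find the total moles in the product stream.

Stoichiometric O₂ = 6.5 × 547 = 3556 kmol/h; O₂ fed = 3556 × 1.920 = 6827 kmol/h.
N₂ fed = 6827 × 79/21 = 25680 kmol/h.
Fuel reacted = 0.995 × 547 → ξ = 544.3 kmol/h.
Outlet (n = n₀ + ν ξ):
  C₄H₁₀: 547 − 1(544.3) = 2.735
  O₂: 6827 − 6.5(544.3) = 3289
  N₂: 25680 (inert)
  CO₂: 0 + 4(544.3) = 2177
  H₂O: 0 + 5(544.3) = 2721
Total out = 2.735 + 3289 + 25680 + 2177 + 2721 = 33870 kmol/h.

33900 kmol/h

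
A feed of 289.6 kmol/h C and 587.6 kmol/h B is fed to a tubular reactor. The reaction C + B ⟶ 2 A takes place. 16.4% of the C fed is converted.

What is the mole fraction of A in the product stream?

0.108

C reacted = 0.164 × 289.6 = 47.49 kmol/h; ν_C = −1, so ξ = 47.49/1 = 47.49 kmol/h.
Outlet amounts (n = n₀ + ν ξ):
  C: 289.6 − 1(47.49) = 242.1
  B: 587.6 − 1(47.49) = 540.1
  A: 0 + 2(47.49) = 94.99
Total out = 877.2 kmol/h; y_A = 94.99 / 877.2 = 0.1083.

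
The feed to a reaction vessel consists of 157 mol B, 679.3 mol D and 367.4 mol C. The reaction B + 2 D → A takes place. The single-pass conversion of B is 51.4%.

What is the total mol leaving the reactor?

B reacted = 0.514 × 157 = 80.7 mol; ν_B = −1, so ξ = 80.7/1 = 80.7 mol.
Outlet amounts (n = n₀ + ν ξ):
  B: 157 − 1(80.7) = 76.3
  D: 679.3 − 2(80.7) = 517.9
  A: 0 + 1(80.7) = 80.7
  C: 367.4 (inert)
Total out = 76.3 + 517.9 + 80.7 + 367.4 = 1042 mol.

1040 mol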